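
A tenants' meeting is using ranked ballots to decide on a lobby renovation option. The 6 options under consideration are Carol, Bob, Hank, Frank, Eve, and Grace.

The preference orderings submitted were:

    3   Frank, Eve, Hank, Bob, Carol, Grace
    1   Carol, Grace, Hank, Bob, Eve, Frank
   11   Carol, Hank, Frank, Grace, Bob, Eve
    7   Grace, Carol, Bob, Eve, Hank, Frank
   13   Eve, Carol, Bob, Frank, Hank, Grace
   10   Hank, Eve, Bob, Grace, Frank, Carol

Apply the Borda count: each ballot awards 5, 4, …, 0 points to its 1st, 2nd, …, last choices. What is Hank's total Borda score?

126

Borda scores:
  Carol: 3·1 + 5 + 11·5 + 7·4 + 13·4 + 10·0 = 143
  Bob: 3·2 + 2 + 11·1 + 7·3 + 13·3 + 10·3 = 109
  Hank: 3·3 + 3 + 11·4 + 7·1 + 13·1 + 10·5 = 126
  Frank: 3·5 + 0 + 11·3 + 7·0 + 13·2 + 10·1 = 84
  Eve: 3·4 + 1 + 11·0 + 7·2 + 13·5 + 10·4 = 132
  Grace: 3·0 + 4 + 11·2 + 7·5 + 13·0 + 10·2 = 81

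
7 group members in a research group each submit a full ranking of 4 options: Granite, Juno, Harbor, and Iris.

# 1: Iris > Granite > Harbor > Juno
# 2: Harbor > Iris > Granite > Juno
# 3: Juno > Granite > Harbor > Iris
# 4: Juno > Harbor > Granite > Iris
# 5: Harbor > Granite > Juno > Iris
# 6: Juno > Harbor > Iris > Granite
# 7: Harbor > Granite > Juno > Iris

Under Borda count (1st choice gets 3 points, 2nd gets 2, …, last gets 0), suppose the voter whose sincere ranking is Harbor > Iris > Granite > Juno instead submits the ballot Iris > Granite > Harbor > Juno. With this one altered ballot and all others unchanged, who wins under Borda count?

Borda totals with the altered ballot: Granite 11, Juno 11, Harbor 13, Iris 7.
The winner is unchanged: still Harbor.

Harbor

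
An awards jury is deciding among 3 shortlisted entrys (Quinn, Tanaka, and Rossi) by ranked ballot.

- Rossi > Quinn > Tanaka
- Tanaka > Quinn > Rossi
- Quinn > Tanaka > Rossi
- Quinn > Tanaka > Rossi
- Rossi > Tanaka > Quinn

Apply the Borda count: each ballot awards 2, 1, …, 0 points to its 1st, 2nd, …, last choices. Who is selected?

Quinn

Borda scores:
  Quinn: 1 + 1 + 2 + 2 + 0 = 6
  Tanaka: 0 + 2 + 1 + 1 + 1 = 5
  Rossi: 2 + 0 + 0 + 0 + 2 = 4
Quinn has the highest total.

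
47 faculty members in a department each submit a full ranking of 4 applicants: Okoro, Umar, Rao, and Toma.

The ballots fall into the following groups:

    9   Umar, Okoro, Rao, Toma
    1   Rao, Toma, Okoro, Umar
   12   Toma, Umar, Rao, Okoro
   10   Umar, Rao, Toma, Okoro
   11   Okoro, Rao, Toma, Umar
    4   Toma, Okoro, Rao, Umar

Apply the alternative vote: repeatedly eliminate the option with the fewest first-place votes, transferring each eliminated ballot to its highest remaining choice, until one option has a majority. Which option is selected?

Toma

Round 1: Umar 19, Toma 16, Okoro 11, Rao 1. Rao has the fewest and is eliminated.
Round 2: Umar 19, Toma 17, Okoro 11. Okoro has the fewest and is eliminated.
Round 3: Toma 28, Umar 19. Toma has a majority.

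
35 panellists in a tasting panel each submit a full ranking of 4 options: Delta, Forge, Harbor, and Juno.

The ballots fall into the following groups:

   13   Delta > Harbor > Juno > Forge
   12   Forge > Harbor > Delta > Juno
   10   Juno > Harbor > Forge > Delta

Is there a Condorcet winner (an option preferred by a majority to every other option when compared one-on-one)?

Head-to-head results (35 voters total):
Delta vs Forge: Forge wins 22–13.
Delta vs Harbor: Harbor wins 22–13.
Delta vs Juno: Delta wins 25–10.
Forge vs Harbor: Harbor wins 23–12.
Forge vs Juno: Juno wins 23–12.
Harbor vs Juno: Harbor wins 25–10.
Harbor beats each rival — Delta (22–13), Forge (23–12), Juno (25–10) — so Harbor is the Condorcet winner.

Yes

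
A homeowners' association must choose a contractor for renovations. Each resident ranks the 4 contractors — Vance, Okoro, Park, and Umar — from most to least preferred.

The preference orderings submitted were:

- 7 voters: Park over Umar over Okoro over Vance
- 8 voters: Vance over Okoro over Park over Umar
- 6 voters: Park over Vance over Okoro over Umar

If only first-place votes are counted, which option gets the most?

First-place vote totals:
  Vance: 8
  Okoro: 0
  Park: 13
  Umar: 0
Park has the most first-place votes.

Park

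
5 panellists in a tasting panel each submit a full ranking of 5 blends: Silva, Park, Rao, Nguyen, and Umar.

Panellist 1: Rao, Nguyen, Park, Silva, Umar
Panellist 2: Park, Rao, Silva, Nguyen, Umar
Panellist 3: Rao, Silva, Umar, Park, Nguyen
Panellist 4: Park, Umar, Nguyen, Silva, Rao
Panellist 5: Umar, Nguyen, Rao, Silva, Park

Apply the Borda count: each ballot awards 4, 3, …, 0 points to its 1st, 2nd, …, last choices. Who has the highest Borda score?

Rao

Borda scores:
  Silva: 1 + 2 + 3 + 1 + 1 = 8
  Park: 2 + 4 + 1 + 4 + 0 = 11
  Rao: 4 + 3 + 4 + 0 + 2 = 13
  Nguyen: 3 + 1 + 0 + 2 + 3 = 9
  Umar: 0 + 0 + 2 + 3 + 4 = 9
Rao has the highest total.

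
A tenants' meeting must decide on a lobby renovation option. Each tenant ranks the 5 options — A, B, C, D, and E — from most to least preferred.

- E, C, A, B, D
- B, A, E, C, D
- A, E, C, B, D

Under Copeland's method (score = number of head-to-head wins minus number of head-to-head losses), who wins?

Pairwise results:
  A vs B: A wins 2–1.
  A vs C: A wins 2–1.
  A vs D: A wins 3–0.
  A vs E: A wins 2–1.
  B vs C: C wins 2–1.
  B vs D: B wins 3–0.
  B vs E: E wins 2–1.
  C vs D: C wins 3–0.
  C vs E: E wins 3–0.
  D vs E: E wins 3–0.
Copeland scores (wins − losses):
  A: 4 − 0 = 4
  B: 1 − 3 = -2
  C: 2 − 2 = 0
  D: 0 − 4 = -4
  E: 3 − 1 = 2
A has the best Copeland score.

A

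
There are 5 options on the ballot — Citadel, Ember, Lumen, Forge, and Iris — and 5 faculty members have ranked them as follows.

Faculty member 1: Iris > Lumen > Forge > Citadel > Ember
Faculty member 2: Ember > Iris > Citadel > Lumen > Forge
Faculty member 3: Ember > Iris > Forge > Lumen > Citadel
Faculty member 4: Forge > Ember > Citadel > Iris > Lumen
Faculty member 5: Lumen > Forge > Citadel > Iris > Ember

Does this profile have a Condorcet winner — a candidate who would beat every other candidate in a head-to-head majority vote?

Head-to-head results (5 voters total):
Citadel vs Ember: Ember wins 3–2.
Citadel vs Lumen: Lumen wins 3–2.
Citadel vs Forge: Forge wins 4–1.
Citadel vs Iris: Iris wins 3–2.
Ember vs Lumen: Ember wins 3–2.
Ember vs Forge: Forge wins 3–2.
Ember vs Iris: Ember wins 3–2.
Lumen vs Forge: Lumen wins 3–2.
Lumen vs Iris: Iris wins 4–1.
Forge vs Iris: Iris wins 3–2.
No candidate beats all others: Ember beats Lumen beats Forge beats Ember, a majority cycle.

No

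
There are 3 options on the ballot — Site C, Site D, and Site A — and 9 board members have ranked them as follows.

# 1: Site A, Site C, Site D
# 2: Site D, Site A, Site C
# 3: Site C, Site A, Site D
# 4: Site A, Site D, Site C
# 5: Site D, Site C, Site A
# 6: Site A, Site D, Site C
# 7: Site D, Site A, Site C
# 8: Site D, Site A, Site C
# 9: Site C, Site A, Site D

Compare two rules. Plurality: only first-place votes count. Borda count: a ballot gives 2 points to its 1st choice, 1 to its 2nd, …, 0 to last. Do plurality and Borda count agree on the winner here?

No

Plurality first-place counts: Site C 2, Site D 4, Site A 3 → Site D.
Borda totals: Site C 6, Site D 10, Site A 11 → Site A.
The two rules disagree: plurality picks Site D, Borda picks Site A.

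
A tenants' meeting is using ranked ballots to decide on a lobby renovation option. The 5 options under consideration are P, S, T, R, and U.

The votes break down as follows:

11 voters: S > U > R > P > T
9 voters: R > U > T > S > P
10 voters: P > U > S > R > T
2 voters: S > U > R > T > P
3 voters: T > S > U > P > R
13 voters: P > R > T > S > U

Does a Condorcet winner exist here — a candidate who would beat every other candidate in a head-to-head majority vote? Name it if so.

None — there is no Condorcet winner

Head-to-head results (48 voters total):
P vs S: S wins 25–23.
P vs T: P wins 34–14.
P vs R: P wins 26–22.
P vs U: U wins 25–23.
S vs T: T wins 25–23.
S vs R: S wins 26–22.
S vs U: S wins 29–19.
T vs R: R wins 45–3.
T vs U: U wins 32–16.
R vs U: U wins 26–22.
No candidate beats all others: P beats T beats S beats P, a majority cycle.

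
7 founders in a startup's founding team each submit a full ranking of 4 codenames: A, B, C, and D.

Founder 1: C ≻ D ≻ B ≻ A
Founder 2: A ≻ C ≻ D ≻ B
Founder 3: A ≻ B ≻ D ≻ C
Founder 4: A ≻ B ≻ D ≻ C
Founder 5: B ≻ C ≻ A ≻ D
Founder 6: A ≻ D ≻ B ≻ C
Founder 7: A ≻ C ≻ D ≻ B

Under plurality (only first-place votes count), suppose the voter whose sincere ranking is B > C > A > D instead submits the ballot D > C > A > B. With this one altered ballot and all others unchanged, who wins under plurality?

A

First-place totals with the altered ballot: A 5, B 0, C 1, D 1.
The winner is unchanged: still A.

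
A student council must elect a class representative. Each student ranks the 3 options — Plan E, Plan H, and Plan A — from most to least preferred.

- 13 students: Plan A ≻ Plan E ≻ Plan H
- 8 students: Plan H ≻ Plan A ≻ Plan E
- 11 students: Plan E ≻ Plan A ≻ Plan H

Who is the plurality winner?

First-place vote totals:
  Plan E: 11
  Plan H: 8
  Plan A: 13
Plan A has the most first-place votes.

Plan A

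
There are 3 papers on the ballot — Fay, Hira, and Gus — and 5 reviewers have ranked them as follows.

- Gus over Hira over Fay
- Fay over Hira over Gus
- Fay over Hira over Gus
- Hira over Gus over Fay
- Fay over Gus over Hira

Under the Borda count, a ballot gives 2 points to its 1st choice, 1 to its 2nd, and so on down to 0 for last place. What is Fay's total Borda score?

6

Borda scores:
  Fay: 0 + 2 + 2 + 0 + 2 = 6
  Hira: 1 + 1 + 1 + 2 + 0 = 5
  Gus: 2 + 0 + 0 + 1 + 1 = 4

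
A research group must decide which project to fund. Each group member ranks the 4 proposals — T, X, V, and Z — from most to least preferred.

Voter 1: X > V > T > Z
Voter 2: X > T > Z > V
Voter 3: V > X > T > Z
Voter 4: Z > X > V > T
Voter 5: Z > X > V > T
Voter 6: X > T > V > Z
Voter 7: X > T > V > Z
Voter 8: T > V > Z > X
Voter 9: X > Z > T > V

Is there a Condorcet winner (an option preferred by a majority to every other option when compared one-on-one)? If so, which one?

Head-to-head results (9 voters total):
T vs X: X wins 8–1.
T vs V: T wins 5–4.
T vs Z: T wins 6–3.
X vs V: X wins 7–2.
X vs Z: X wins 6–3.
V vs Z: V wins 5–4.
X beats each rival — T (8–1), V (7–2), Z (6–3) — so X is the Condorcet winner.

X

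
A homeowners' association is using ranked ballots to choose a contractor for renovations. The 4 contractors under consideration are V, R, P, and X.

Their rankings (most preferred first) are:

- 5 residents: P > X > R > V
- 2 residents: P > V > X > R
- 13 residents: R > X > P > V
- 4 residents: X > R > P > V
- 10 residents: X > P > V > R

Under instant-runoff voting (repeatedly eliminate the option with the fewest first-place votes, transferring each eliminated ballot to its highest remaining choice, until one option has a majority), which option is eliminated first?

Round 1: X 14, R 13, P 7, V 0. V has the fewest and is eliminated.
Round 2: X 14, R 13, P 7. P has the fewest and is eliminated.
Round 3: X 21, R 13. X has a majority.

V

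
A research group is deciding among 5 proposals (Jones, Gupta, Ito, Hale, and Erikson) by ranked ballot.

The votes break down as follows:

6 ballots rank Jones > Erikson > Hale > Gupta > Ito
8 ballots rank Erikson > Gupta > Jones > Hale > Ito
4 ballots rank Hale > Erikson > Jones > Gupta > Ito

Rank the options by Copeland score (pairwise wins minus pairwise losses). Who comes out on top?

Erikson

Pairwise results:
  Jones vs Gupta: Jones wins 10–8.
  Jones vs Ito: Jones wins 18–0.
  Jones vs Hale: Jones wins 14–4.
  Jones vs Erikson: Erikson wins 12–6.
  Gupta vs Ito: Gupta wins 18–0.
  Gupta vs Hale: Hale wins 10–8.
  Gupta vs Erikson: Erikson wins 18–0.
  Ito vs Hale: Hale wins 18–0.
  Ito vs Erikson: Erikson wins 18–0.
  Hale vs Erikson: Erikson wins 14–4.
Copeland scores (wins − losses):
  Jones: 3 − 1 = 2
  Gupta: 1 − 3 = -2
  Ito: 0 − 4 = -4
  Hale: 2 − 2 = 0
  Erikson: 4 − 0 = 4
Erikson has the best Copeland score.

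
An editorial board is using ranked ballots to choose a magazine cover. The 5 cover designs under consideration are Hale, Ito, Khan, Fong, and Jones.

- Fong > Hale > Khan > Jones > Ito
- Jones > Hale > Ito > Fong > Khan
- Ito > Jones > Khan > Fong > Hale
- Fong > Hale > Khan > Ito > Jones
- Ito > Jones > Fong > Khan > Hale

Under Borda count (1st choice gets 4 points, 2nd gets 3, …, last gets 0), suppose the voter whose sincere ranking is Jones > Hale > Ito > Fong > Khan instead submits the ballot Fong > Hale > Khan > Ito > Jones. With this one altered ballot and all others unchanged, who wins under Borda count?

Fong

Borda totals with the altered ballot: Hale 9, Ito 10, Khan 9, Fong 15, Jones 7.
The winner is unchanged: still Fong.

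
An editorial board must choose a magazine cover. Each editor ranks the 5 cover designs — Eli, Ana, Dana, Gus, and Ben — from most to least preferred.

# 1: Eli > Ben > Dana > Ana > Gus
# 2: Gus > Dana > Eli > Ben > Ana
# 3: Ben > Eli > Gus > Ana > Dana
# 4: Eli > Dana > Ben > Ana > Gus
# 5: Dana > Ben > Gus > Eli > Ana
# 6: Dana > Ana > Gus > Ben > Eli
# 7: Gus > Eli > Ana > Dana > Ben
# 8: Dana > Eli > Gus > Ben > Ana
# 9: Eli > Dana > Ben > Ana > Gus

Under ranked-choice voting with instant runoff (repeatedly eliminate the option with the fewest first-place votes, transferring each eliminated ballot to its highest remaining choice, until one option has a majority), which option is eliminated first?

Ana

Round 1: Eli 3, Dana 3, Gus 2, Ben 1, Ana 0. Ana has the fewest and is eliminated.
Round 2: Eli 3, Dana 3, Gus 2, Ben 1. Ben has the fewest and is eliminated.
Round 3: Eli 4, Dana 3, Gus 2. Gus has the fewest and is eliminated.
Round 4: Eli 5, Dana 4. Eli has a majority.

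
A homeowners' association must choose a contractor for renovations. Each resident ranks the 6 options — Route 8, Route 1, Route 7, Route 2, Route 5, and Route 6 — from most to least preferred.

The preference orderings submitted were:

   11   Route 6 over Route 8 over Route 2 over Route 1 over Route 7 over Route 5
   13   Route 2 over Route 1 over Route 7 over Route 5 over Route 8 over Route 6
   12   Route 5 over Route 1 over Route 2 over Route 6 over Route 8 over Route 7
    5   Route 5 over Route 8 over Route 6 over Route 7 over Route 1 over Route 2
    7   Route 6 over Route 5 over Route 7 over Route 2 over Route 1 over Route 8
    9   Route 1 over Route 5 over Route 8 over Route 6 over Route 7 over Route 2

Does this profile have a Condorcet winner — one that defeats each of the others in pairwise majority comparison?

No

Head-to-head results (57 voters total):
Route 8 vs Route 1: Route 1 wins 41–16.
Route 8 vs Route 7: Route 8 wins 37–20.
Route 8 vs Route 2: Route 2 wins 32–25.
Route 8 vs Route 5: Route 5 wins 46–11.
Route 8 vs Route 6: Route 6 wins 30–27.
Route 1 vs Route 7: Route 1 wins 45–12.
Route 1 vs Route 2: Route 2 wins 31–26.
Route 1 vs Route 5: Route 1 wins 33–24.
Route 1 vs Route 6: Route 1 wins 34–23.
Route 7 vs Route 2: Route 2 wins 36–21.
Route 7 vs Route 5: Route 5 wins 33–24.
Route 7 vs Route 6: Route 6 wins 44–13.
Route 2 vs Route 5: Route 5 wins 33–24.
Route 2 vs Route 6: Route 6 wins 32–25.
Route 5 vs Route 6: Route 5 wins 39–18.
No candidate beats all others: Route 1 beats Route 5 beats Route 2 beats Route 1, a majority cycle.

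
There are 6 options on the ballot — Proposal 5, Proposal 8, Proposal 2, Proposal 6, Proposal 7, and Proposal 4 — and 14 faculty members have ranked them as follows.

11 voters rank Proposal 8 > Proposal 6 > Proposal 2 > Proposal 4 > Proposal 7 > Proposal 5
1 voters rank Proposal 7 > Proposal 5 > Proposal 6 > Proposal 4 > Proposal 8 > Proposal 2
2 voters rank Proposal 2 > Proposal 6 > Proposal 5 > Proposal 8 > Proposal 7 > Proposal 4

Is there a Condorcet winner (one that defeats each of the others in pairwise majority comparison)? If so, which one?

Proposal 8

Head-to-head results (14 voters total):
Proposal 5 vs Proposal 8: Proposal 8 wins 11–3.
Proposal 5 vs Proposal 2: Proposal 2 wins 13–1.
Proposal 5 vs Proposal 6: Proposal 6 wins 13–1.
Proposal 5 vs Proposal 7: Proposal 7 wins 12–2.
Proposal 5 vs Proposal 4: Proposal 4 wins 11–3.
Proposal 8 vs Proposal 2: Proposal 8 wins 12–2.
Proposal 8 vs Proposal 6: Proposal 8 wins 11–3.
Proposal 8 vs Proposal 7: Proposal 8 wins 13–1.
Proposal 8 vs Proposal 4: Proposal 8 wins 13–1.
Proposal 2 vs Proposal 6: Proposal 6 wins 12–2.
Proposal 2 vs Proposal 7: Proposal 2 wins 13–1.
Proposal 2 vs Proposal 4: Proposal 2 wins 13–1.
Proposal 6 vs Proposal 7: Proposal 6 wins 13–1.
Proposal 6 vs Proposal 4: Proposal 6 wins 14–0.
Proposal 7 vs Proposal 4: Proposal 4 wins 11–3.
Proposal 8 beats each rival — Proposal 5 (11–3), Proposal 2 (12–2), Proposal 6 (11–3), Proposal 7 (13–1), Proposal 4 (13–1) — so Proposal 8 is the Condorcet winner.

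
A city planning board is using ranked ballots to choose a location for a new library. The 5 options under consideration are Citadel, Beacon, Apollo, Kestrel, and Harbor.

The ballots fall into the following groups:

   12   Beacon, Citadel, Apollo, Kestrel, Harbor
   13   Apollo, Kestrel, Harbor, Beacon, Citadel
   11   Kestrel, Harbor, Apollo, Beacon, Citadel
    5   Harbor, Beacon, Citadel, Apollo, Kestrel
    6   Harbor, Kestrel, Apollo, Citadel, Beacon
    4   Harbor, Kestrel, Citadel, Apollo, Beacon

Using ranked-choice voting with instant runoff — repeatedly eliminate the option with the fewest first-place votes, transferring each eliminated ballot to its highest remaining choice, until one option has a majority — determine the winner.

Round 1: Harbor 15, Apollo 13, Beacon 12, Kestrel 11, Citadel 0. Citadel has the fewest and is eliminated.
Round 2: Harbor 15, Apollo 13, Beacon 12, Kestrel 11. Kestrel has the fewest and is eliminated.
Round 3: Harbor 26, Apollo 13, Beacon 12. Harbor has a majority.

Harbor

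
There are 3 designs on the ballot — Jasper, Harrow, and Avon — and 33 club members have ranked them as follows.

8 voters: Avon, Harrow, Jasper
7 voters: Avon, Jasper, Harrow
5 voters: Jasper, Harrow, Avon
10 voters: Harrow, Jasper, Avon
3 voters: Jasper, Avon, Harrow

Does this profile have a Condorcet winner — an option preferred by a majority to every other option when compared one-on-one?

Head-to-head results (33 voters total):
Jasper vs Harrow: Harrow wins 18–15.
Jasper vs Avon: Jasper wins 18–15.
Harrow vs Avon: Avon wins 18–15.
No candidate beats all others: Jasper beats Avon beats Harrow beats Jasper, a majority cycle.

No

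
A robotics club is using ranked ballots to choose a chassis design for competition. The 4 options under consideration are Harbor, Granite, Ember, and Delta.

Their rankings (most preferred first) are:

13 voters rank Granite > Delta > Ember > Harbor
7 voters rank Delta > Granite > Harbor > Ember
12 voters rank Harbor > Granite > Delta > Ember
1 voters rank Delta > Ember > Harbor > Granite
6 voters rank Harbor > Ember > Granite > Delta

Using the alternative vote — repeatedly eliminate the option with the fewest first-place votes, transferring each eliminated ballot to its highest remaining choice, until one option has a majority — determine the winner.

Round 1: Harbor 18, Granite 13, Delta 8, Ember 0. Ember has the fewest and is eliminated.
Round 2: Harbor 18, Granite 13, Delta 8. Delta has the fewest and is eliminated.
Round 3: Granite 20, Harbor 19. Granite has a majority.

Granite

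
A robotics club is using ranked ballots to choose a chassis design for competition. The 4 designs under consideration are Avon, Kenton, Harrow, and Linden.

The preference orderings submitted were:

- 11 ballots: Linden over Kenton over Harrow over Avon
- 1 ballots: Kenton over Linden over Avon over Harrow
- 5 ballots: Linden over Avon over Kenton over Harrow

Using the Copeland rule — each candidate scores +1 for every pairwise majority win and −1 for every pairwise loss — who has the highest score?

Linden

Pairwise results:
  Avon vs Kenton: Kenton wins 12–5.
  Avon vs Harrow: Harrow wins 11–6.
  Avon vs Linden: Linden wins 17–0.
  Kenton vs Harrow: Kenton wins 17–0.
  Kenton vs Linden: Linden wins 16–1.
  Harrow vs Linden: Linden wins 17–0.
Copeland scores (wins − losses):
  Avon: 0 − 3 = -3
  Kenton: 2 − 1 = 1
  Harrow: 1 − 2 = -1
  Linden: 3 − 0 = 3
Linden has the best Copeland score.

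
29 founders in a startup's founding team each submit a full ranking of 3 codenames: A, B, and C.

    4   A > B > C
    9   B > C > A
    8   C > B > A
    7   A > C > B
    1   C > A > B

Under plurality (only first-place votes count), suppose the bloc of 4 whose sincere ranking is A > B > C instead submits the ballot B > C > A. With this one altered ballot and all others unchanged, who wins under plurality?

B

First-place totals with the altered ballot: A 7, B 13, C 9.
The switch changes the winner from A to B.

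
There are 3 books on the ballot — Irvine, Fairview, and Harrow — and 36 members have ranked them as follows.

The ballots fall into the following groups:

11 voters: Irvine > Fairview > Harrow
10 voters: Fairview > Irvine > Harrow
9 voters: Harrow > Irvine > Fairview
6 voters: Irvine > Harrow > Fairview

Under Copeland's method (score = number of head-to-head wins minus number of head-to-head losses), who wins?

Irvine

Pairwise results:
  Irvine vs Fairview: Irvine wins 26–10.
  Irvine vs Harrow: Irvine wins 27–9.
  Fairview vs Harrow: Fairview wins 21–15.
Copeland scores (wins − losses):
  Irvine: 2 − 0 = 2
  Fairview: 1 − 1 = 0
  Harrow: 0 − 2 = -2
Irvine has the best Copeland score.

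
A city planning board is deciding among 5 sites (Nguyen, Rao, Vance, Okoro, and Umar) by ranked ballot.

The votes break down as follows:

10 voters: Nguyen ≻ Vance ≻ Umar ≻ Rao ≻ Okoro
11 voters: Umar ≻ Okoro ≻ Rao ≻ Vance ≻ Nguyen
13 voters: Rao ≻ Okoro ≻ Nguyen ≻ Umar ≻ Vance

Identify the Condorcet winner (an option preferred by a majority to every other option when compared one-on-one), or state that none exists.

There is no Condorcet winner

Head-to-head results (34 voters total):
Nguyen vs Rao: Rao wins 24–10.
Nguyen vs Vance: Nguyen wins 23–11.
Nguyen vs Okoro: Okoro wins 24–10.
Nguyen vs Umar: Nguyen wins 23–11.
Rao vs Vance: Rao wins 24–10.
Rao vs Okoro: Rao wins 23–11.
Rao vs Umar: Umar wins 21–13.
Vance vs Okoro: Okoro wins 24–10.
Vance vs Umar: Umar wins 24–10.
Okoro vs Umar: Umar wins 21–13.
No candidate beats all others: Nguyen beats Umar beats Rao beats Nguyen, a majority cycle.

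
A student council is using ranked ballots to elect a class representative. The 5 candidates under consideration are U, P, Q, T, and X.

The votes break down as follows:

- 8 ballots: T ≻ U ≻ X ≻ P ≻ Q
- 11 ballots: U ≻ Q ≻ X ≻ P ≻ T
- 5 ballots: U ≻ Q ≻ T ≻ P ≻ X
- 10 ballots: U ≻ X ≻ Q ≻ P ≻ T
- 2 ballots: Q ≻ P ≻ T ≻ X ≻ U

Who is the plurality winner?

U

First-place vote totals:
  U: 26
  P: 0
  Q: 2
  T: 8
  X: 0
U has the most first-place votes.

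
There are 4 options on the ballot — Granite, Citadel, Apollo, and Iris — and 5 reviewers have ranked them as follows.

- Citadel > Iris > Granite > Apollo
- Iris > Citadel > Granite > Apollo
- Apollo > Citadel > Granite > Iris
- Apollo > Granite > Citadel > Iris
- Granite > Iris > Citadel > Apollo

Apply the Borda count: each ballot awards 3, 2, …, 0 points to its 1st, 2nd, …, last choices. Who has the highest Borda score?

Citadel

Borda scores:
  Granite: 1 + 1 + 1 + 2 + 3 = 8
  Citadel: 3 + 2 + 2 + 1 + 1 = 9
  Apollo: 0 + 0 + 3 + 3 + 0 = 6
  Iris: 2 + 3 + 0 + 0 + 2 = 7
Citadel has the highest total.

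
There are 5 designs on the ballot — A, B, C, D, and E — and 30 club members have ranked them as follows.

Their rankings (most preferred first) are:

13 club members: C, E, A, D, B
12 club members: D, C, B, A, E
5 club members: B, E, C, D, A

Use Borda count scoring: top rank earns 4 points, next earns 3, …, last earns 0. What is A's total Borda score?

38

Borda scores:
  A: 13·2 + 12·1 + 5·0 = 38
  B: 13·0 + 12·2 + 5·4 = 44
  C: 13·4 + 12·3 + 5·2 = 98
  D: 13·1 + 12·4 + 5·1 = 66
  E: 13·3 + 12·0 + 5·3 = 54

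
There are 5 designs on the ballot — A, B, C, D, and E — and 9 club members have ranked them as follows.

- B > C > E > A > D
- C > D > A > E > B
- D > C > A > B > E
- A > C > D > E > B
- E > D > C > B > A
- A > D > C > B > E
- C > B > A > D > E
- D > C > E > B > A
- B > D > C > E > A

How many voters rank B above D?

3

Ballots ranking B above D: 3.
Ballots ranking D above B: 6.
So 3 of 9 voters prefer B to D.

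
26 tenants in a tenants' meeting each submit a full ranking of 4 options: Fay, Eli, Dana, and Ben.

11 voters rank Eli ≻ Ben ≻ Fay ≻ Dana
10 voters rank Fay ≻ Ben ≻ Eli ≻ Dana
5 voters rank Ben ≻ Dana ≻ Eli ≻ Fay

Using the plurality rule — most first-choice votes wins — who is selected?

First-place vote totals:
  Fay: 10
  Eli: 11
  Dana: 0
  Ben: 5
Eli has the most first-place votes.

Eli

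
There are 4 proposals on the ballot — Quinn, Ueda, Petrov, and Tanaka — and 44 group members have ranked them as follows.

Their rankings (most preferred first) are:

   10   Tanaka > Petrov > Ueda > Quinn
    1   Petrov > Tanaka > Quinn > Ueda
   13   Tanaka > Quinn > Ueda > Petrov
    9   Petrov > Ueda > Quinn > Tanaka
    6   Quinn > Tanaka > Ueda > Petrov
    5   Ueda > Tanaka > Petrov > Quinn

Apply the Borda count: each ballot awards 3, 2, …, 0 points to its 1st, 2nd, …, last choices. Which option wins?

Tanaka

Borda scores:
  Quinn: 10·0 + 1 + 13·2 + 9·1 + 6·3 + 5·0 = 54
  Ueda: 10·1 + 0 + 13·1 + 9·2 + 6·1 + 5·3 = 62
  Petrov: 10·2 + 3 + 13·0 + 9·3 + 6·0 + 5·1 = 55
  Tanaka: 10·3 + 2 + 13·3 + 9·0 + 6·2 + 5·2 = 93
Tanaka has the highest total.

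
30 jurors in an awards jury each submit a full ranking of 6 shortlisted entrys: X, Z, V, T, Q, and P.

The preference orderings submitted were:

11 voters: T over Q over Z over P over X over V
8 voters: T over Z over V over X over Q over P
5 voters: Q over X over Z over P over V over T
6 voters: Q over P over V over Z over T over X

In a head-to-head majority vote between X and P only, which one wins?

Ballots ranking X above P: 8+5 = 13.
Ballots ranking P above X: 11+6 = 17.
P wins the head-to-head, 17–13.

P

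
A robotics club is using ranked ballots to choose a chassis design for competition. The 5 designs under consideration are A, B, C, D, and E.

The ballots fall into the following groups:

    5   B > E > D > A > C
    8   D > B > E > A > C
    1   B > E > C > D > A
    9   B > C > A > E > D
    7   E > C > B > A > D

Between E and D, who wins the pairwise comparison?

Ballots ranking E above D: 5+1+9+7 = 22.
Ballots ranking D above E: 8.
E wins the head-to-head, 22–8.

E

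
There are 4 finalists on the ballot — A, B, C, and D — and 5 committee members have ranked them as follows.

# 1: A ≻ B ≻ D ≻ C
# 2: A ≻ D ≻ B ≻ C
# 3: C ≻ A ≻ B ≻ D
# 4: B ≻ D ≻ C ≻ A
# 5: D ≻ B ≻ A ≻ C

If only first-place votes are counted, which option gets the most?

A

First-place vote totals:
  A: 2
  B: 1
  C: 1
  D: 1
A has the most first-place votes.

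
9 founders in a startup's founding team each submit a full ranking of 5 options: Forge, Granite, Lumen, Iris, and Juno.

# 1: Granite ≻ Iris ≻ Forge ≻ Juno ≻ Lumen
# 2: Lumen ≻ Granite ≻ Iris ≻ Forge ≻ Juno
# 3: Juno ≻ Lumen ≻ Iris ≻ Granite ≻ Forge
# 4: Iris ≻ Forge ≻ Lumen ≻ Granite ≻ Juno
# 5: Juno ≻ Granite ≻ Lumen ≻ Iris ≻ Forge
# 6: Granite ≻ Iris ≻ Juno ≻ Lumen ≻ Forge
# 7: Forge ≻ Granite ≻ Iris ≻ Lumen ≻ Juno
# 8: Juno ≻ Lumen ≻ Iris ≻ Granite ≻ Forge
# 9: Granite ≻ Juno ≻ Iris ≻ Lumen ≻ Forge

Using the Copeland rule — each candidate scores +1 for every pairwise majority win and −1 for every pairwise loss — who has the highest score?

Granite

Pairwise results:
  Forge vs Granite: Granite wins 7–2.
  Forge vs Lumen: Lumen wins 6–3.
  Forge vs Iris: Iris wins 8–1.
  Forge vs Juno: Juno wins 5–4.
  Granite vs Lumen: Granite wins 5–4.
  Granite vs Iris: Granite wins 6–3.
  Granite vs Juno: Granite wins 6–3.
  Lumen vs Iris: Iris wins 5–4.
  Lumen vs Juno: Juno wins 6–3.
  Iris vs Juno: Iris wins 5–4.
Copeland scores (wins − losses):
  Forge: 0 − 4 = -4
  Granite: 4 − 0 = 4
  Lumen: 1 − 3 = -2
  Iris: 3 − 1 = 2
  Juno: 2 − 2 = 0
Granite has the best Copeland score.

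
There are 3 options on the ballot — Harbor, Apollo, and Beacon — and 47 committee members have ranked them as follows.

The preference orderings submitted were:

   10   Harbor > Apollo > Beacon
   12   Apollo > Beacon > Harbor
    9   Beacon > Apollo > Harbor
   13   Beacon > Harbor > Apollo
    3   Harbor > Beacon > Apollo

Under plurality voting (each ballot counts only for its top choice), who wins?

First-place vote totals:
  Harbor: 13
  Apollo: 12
  Beacon: 22
Beacon has the most first-place votes.

Beacon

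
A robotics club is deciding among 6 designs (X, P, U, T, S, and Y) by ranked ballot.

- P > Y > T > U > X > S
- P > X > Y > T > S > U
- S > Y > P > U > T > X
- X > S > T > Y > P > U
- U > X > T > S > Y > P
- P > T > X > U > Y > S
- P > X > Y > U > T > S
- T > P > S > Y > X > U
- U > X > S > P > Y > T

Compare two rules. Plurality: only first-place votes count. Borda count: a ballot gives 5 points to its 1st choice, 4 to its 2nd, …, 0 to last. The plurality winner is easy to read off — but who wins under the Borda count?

Plurality first-place counts: X 1, P 4, U 2, T 1, S 1, Y 0 → P.
Borda totals: X 26, P 30, U 18, T 22, S 18, Y 21 → P.

P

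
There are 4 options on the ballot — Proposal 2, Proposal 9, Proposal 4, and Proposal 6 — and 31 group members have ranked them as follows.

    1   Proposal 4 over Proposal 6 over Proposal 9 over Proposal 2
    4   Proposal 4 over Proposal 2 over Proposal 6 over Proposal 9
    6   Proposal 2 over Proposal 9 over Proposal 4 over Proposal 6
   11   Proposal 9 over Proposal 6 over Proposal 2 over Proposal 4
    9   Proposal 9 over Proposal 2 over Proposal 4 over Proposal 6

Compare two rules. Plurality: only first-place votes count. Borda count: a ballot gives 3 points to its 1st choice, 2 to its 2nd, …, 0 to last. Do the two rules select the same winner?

Yes

Plurality first-place counts: Proposal 2 6, Proposal 9 20, Proposal 4 5, Proposal 6 0 → Proposal 9.
Borda totals: Proposal 2 55, Proposal 9 73, Proposal 4 30, Proposal 6 28 → Proposal 9.
The two rules agree on Proposal 9.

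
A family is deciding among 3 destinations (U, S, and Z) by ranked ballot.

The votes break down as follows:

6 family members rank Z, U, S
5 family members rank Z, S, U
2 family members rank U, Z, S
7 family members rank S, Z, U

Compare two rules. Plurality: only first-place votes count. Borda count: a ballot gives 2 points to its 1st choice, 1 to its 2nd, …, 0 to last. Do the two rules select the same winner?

Yes

Plurality first-place counts: U 2, S 7, Z 11 → Z.
Borda totals: U 10, S 19, Z 31 → Z.
The two rules agree on Z.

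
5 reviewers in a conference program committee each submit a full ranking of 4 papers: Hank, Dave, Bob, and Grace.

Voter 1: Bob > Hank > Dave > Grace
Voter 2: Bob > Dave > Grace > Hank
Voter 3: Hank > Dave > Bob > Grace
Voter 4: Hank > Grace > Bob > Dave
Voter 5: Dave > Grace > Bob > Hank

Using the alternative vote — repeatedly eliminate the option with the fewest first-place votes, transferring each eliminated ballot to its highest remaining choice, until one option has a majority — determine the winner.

Bob

Round 1: Hank 2, Bob 2, Dave 1, Grace 0. Grace has the fewest and is eliminated.
Round 2: Hank 2, Bob 2, Dave 1. Dave has the fewest and is eliminated.
Round 3: Bob 3, Hank 2. Bob has a majority.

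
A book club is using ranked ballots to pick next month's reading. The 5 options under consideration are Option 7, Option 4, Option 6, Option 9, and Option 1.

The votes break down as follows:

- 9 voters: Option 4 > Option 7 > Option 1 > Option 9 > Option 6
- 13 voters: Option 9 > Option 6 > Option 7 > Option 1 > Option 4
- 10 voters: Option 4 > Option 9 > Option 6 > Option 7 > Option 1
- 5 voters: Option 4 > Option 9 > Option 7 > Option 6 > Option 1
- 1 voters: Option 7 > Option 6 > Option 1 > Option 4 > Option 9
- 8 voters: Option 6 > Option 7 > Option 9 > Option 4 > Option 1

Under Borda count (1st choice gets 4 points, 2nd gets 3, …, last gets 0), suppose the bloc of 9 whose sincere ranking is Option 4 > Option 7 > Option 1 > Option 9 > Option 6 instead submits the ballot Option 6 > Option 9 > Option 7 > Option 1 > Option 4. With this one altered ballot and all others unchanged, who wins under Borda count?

Option 9

Borda totals with the altered ballot: Option 7 92, Option 4 69, Option 6 135, Option 9 140, Option 1 24.
The winner is unchanged: still Option 9.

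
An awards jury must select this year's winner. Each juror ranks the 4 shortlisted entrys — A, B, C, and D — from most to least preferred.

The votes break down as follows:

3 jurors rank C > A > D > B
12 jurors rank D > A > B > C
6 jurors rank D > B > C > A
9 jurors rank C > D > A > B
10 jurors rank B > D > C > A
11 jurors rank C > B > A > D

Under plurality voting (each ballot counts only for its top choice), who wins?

C

First-place vote totals:
  A: 0
  B: 10
  C: 23
  D: 18
C has the most first-place votes.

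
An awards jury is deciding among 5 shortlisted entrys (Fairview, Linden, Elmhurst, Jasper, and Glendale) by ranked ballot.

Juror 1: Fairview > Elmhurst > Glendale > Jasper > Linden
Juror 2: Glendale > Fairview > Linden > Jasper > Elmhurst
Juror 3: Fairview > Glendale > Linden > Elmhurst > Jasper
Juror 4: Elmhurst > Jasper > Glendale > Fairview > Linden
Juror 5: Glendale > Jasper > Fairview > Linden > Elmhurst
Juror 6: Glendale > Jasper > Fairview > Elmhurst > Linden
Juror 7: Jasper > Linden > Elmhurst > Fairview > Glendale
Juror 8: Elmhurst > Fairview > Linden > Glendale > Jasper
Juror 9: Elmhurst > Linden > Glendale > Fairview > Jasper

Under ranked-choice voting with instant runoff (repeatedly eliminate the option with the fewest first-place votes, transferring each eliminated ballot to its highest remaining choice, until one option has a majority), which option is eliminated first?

Round 1: Elmhurst 3, Glendale 3, Fairview 2, Jasper 1, Linden 0. Linden has the fewest and is eliminated.
Round 2: Elmhurst 3, Glendale 3, Fairview 2, Jasper 1. Jasper has the fewest and is eliminated.
Round 3: Elmhurst 4, Glendale 3, Fairview 2. Fairview has the fewest and is eliminated.
Round 4: Elmhurst 5, Glendale 4. Elmhurst has a majority.

Linden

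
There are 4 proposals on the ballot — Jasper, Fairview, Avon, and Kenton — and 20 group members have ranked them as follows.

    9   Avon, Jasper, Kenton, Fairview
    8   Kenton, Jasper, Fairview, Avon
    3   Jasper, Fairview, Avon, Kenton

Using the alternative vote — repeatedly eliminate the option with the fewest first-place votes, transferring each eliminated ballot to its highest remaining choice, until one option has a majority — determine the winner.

Round 1: Avon 9, Kenton 8, Jasper 3, Fairview 0. Fairview has the fewest and is eliminated.
Round 2: Avon 9, Kenton 8, Jasper 3. Jasper has the fewest and is eliminated.
Round 3: Avon 12, Kenton 8. Avon has a majority.

Avon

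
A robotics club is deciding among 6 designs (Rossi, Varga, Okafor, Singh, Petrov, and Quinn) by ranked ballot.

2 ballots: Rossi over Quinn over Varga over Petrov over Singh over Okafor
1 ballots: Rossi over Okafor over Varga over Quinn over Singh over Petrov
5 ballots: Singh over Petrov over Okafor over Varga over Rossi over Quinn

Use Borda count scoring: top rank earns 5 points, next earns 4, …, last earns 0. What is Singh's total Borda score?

28

Borda scores:
  Rossi: 2·5 + 5 + 5·1 = 20
  Varga: 2·3 + 3 + 5·2 = 19
  Okafor: 2·0 + 4 + 5·3 = 19
  Singh: 2·1 + 1 + 5·5 = 28
  Petrov: 2·2 + 0 + 5·4 = 24
  Quinn: 2·4 + 2 + 5·0 = 10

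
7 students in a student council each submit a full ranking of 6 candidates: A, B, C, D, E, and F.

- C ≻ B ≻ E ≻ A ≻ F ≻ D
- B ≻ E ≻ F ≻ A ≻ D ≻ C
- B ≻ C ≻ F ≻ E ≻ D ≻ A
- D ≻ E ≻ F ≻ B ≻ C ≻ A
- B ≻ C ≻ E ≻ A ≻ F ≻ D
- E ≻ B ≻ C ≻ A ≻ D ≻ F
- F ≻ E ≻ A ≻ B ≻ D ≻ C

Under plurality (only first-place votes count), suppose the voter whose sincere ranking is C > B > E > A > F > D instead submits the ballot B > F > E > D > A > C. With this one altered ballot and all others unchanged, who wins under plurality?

B

First-place totals with the altered ballot: A 0, B 4, C 0, D 1, E 1, F 1.
The winner is unchanged: still B.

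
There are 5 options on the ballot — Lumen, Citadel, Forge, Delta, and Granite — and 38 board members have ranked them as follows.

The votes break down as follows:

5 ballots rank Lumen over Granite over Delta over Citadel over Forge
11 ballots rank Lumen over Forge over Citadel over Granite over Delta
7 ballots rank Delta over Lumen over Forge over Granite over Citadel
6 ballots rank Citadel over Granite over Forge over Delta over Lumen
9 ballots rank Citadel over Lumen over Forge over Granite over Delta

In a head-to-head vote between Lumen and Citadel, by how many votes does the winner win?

Ballots ranking Lumen above Citadel: 5+11+7 = 23.
Ballots ranking Citadel above Lumen: 6+9 = 15.
Lumen wins 23–15, a margin of 8.

8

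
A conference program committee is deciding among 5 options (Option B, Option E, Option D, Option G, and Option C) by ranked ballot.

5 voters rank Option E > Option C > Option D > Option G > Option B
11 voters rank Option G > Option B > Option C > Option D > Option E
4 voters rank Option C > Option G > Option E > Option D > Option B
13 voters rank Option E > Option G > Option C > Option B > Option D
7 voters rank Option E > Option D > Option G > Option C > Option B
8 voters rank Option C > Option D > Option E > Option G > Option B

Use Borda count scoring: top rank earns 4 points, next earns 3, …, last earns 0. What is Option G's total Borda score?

122

Borda scores:
  Option B: 5·0 + 11·3 + 4·0 + 13·1 + 7·0 + 8·0 = 46
  Option E: 5·4 + 11·0 + 4·2 + 13·4 + 7·4 + 8·2 = 124
  Option D: 5·2 + 11·1 + 4·1 + 13·0 + 7·3 + 8·3 = 70
  Option G: 5·1 + 11·4 + 4·3 + 13·3 + 7·2 + 8·1 = 122
  Option C: 5·3 + 11·2 + 4·4 + 13·2 + 7·1 + 8·4 = 118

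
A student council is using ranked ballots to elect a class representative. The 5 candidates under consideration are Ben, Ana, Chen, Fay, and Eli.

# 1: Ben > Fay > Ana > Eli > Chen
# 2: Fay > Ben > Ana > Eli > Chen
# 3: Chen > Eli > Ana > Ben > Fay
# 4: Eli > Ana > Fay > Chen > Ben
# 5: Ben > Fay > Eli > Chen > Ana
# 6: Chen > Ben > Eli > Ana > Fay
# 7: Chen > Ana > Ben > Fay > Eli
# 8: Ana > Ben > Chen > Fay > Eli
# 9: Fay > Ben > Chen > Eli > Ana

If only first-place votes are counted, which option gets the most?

Chen

First-place vote totals:
  Ben: 2
  Ana: 1
  Chen: 3
  Fay: 2
  Eli: 1
Chen has the most first-place votes.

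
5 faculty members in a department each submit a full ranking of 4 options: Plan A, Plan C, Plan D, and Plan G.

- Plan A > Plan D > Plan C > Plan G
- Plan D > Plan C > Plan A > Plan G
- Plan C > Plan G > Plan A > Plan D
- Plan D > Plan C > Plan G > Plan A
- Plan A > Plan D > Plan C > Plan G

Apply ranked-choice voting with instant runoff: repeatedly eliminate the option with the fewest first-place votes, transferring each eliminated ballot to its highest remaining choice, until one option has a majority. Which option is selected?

Plan A

Round 1: Plan A 2, Plan D 2, Plan C 1, Plan G 0. Plan G has the fewest and is eliminated.
Round 2: Plan A 2, Plan D 2, Plan C 1. Plan C has the fewest and is eliminated.
Round 3: Plan A 3, Plan D 2. Plan A has a majority.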